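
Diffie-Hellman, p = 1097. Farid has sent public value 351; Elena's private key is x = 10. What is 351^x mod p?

101

Shared key K = 351^10 mod 1097.
351^1 ≡ 351 (mod 1097)
351^2 = (351^1)^2 ≡ 351^2 = 123201 ≡ 337 (mod 1097)
351^4 = (351^2)^2 ≡ 337^2 = 113569 ≡ 578 (mod 1097)
351^8 = (351^4)^2 ≡ 578^2 = 334084 ≡ 596 (mod 1097)
351^10 = 351^8 · 351^2 ≡ 596 · 337 ≡ 101 (mod 1097).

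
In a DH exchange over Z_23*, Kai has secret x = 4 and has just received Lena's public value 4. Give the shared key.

Shared key K = 4^4 mod 23.
4^1 ≡ 4 (mod 23)
4^2 = (4^1)^2 ≡ 4^2 = 16 ≡ 16 (mod 23)
4^4 = (4^2)^2 ≡ 16^2 = 256 ≡ 3 (mod 23)

3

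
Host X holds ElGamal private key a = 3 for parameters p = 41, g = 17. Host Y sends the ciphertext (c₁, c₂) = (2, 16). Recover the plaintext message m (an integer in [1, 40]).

Shared mask s = c₁^a mod p = 2^3 mod 41.
2^1 ≡ 2 (mod 41)
2^2 = (2^1)^2 ≡ 2^2 = 4 ≡ 4 (mod 41)
2^3 = 2^2 · 2^1 ≡ 4 · 2 ≡ 8 (mod 41).
So s = 8; s⁻¹ ≡ 36 (mod 41).
m = c₂ · s⁻¹ mod 41 = 16 · 36 mod 41 = 2.

2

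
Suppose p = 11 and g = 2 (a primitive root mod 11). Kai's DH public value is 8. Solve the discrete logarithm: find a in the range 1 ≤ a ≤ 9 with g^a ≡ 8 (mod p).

Try successive powers of 2 modulo 11:
2^1 ≡ 2
2^2 ≡ 4
2^3 ≡ 8
Found: a = 3.

3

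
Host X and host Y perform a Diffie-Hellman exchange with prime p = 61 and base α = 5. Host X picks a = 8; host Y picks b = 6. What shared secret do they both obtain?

Host Y sends B = α^b mod p = 5^6 mod 61.
5^1 ≡ 5 (mod 61)
5^2 = (5^1)^2 ≡ 5^2 = 25 ≡ 25 (mod 61)
5^4 = (5^2)^2 ≡ 25^2 = 625 ≡ 15 (mod 61)
5^6 = 5^4 · 5^2 ≡ 15 · 25 ≡ 9 (mod 61).
So B = 9. Host X then computes K = B^a mod p = 9^8 mod 61.
9^1 ≡ 9 (mod 61)
9^2 = (9^1)^2 ≡ 9^2 = 81 ≡ 20 (mod 61)
9^4 = (9^2)^2 ≡ 20^2 = 400 ≡ 34 (mod 61)
9^8 = (9^4)^2 ≡ 34^2 = 1156 ≡ 58 (mod 61)

58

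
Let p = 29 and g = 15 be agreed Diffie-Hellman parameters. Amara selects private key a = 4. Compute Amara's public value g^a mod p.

20

Public value = 15^4 mod 29.
15^1 ≡ 15 (mod 29)
15^2 = (15^1)^2 ≡ 15^2 = 225 ≡ 22 (mod 29)
15^4 = (15^2)^2 ≡ 22^2 = 484 ≡ 20 (mod 29)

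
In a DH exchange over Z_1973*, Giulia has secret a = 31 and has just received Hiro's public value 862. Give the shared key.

Shared key K = 862^31 mod 1973.
862^1 ≡ 862 (mod 1973)
862^2 = (862^1)^2 ≡ 862^2 = 743044 ≡ 1196 (mod 1973)
862^4 = (862^2)^2 ≡ 1196^2 = 1430416 ≡ 1964 (mod 1973)
862^8 = (862^4)^2 ≡ 1964^2 = 3857296 ≡ 81 (mod 1973)
862^16 = (862^8)^2 ≡ 81^2 = 6561 ≡ 642 (mod 1973)
862^31 = 862^16 · 862^8 · 862^4 · 862^2 · 862^1 ≡ 642 · 81 · 1964 · 1196 · 862 ≡ 1824 (mod 1973).

1824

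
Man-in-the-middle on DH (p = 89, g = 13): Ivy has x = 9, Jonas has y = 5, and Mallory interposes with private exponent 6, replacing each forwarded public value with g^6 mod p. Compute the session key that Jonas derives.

49

Jonas receives Mallory's public value M = 13^6 mod 89 instead of the honest one.
13^1 ≡ 13 (mod 89)
13^2 = (13^1)^2 ≡ 13^2 = 169 ≡ 80 (mod 89)
13^4 = (13^2)^2 ≡ 80^2 = 6400 ≡ 81 (mod 89)
13^6 = 13^4 · 13^2 ≡ 81 · 80 ≡ 72 (mod 89).
So M = 72. Jonas computes K = M^5 mod 89.
72^1 ≡ 72 (mod 89)
72^2 = (72^1)^2 ≡ 72^2 = 5184 ≡ 22 (mod 89)
72^4 = (72^2)^2 ≡ 22^2 = 484 ≡ 39 (mod 89)
72^5 = 72^4 · 72^1 ≡ 39 · 72 ≡ 49 (mod 89).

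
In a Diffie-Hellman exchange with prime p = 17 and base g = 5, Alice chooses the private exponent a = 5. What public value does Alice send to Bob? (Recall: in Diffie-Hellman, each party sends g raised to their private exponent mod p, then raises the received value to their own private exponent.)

14

Public value = 5^5 mod 17.
5^1 ≡ 5 (mod 17)
5^2 = (5^1)^2 ≡ 5^2 = 25 ≡ 8 (mod 17)
5^4 = (5^2)^2 ≡ 8^2 = 64 ≡ 13 (mod 17)
5^5 = 5^4 · 5^1 ≡ 13 · 5 ≡ 14 (mod 17).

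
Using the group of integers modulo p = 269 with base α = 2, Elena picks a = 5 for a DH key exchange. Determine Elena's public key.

Public value = 2^5 mod 269.
2^1 ≡ 2 (mod 269)
2^2 = (2^1)^2 ≡ 2^2 = 4 ≡ 4 (mod 269)
2^4 = (2^2)^2 ≡ 4^2 = 16 ≡ 16 (mod 269)
2^5 = 2^4 · 2^1 ≡ 16 · 2 ≡ 32 (mod 269).

32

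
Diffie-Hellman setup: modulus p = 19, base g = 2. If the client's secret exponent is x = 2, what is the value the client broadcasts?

4

Public value = 2^2 (mod 19).
2^1 ≡ 2 (mod 19)
2^2 = (2^1)^2 ≡ 2^2 = 4 ≡ 4 (mod 19)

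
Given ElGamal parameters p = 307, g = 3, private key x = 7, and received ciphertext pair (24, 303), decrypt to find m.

12

Shared mask s = c₁^x mod p = 24^7 mod 307.
24^1 ≡ 24 (mod 307)
24^2 = (24^1)^2 ≡ 24^2 = 576 ≡ 269 (mod 307)
24^4 = (24^2)^2 ≡ 269^2 = 72361 ≡ 216 (mod 307)
24^7 = 24^4 · 24^2 · 24^1 ≡ 216 · 269 · 24 ≡ 102 (mod 307).
So s = 102; s⁻¹ ≡ 304 (mod 307).
m = c₂ · s⁻¹ mod 307 = 303 · 304 mod 307 = 12.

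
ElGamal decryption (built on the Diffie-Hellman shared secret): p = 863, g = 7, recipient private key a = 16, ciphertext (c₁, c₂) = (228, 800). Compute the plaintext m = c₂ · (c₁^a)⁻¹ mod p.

110

Shared mask s = c₁^a mod p = 228^16 mod 863.
228^1 ≡ 228 (mod 863)
228^2 = (228^1)^2 ≡ 228^2 = 51984 ≡ 204 (mod 863)
228^4 = (228^2)^2 ≡ 204^2 = 41616 ≡ 192 (mod 863)
228^8 = (228^4)^2 ≡ 192^2 = 36864 ≡ 618 (mod 863)
228^16 = (228^8)^2 ≡ 618^2 = 381924 ≡ 478 (mod 863)
So s = 478; s⁻¹ ≡ 464 (mod 863).
m = c₂ · s⁻¹ mod 863 = 800 · 464 mod 863 = 110.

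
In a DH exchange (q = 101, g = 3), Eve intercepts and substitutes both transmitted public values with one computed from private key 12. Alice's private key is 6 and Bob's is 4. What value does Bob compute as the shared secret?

56

Bob receives Eve's public value M = 3^12 mod 101 instead of the honest one.
3^1 ≡ 3 (mod 101)
3^2 = (3^1)^2 ≡ 3^2 = 9 ≡ 9 (mod 101)
3^4 = (3^2)^2 ≡ 9^2 = 81 ≡ 81 (mod 101)
3^8 = (3^4)^2 ≡ 81^2 = 6561 ≡ 97 (mod 101)
3^12 = 3^8 · 3^4 ≡ 97 · 81 ≡ 80 (mod 101).
So M = 80. Bob computes K = M^4 mod 101.
80^1 ≡ 80 (mod 101)
80^2 = (80^1)^2 ≡ 80^2 = 6400 ≡ 37 (mod 101)
80^4 = (80^2)^2 ≡ 37^2 = 1369 ≡ 56 (mod 101)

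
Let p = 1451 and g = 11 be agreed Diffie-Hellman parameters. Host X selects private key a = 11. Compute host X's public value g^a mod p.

Public value = 11^11 mod 1451.
11^1 ≡ 11 (mod 1451)
11^2 = (11^1)^2 ≡ 11^2 = 121 ≡ 121 (mod 1451)
11^4 = (11^2)^2 ≡ 121^2 = 14641 ≡ 131 (mod 1451)
11^8 = (11^4)^2 ≡ 131^2 = 17161 ≡ 1200 (mod 1451)
11^11 = 11^8 · 11^2 · 11^1 ≡ 1200 · 121 · 11 ≡ 1100 (mod 1451).

1100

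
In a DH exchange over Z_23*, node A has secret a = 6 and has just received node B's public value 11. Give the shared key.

9

Shared key K = 11^6 mod 23.
11^1 ≡ 11 (mod 23)
11^2 = (11^1)^2 ≡ 11^2 = 121 ≡ 6 (mod 23)
11^4 = (11^2)^2 ≡ 6^2 = 36 ≡ 13 (mod 23)
11^6 = 11^4 · 11^2 ≡ 13 · 6 ≡ 9 (mod 23).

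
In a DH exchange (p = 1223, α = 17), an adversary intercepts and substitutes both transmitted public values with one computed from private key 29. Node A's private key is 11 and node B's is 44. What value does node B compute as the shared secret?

Node B receives an adversary's public value M = 17^29 mod 1223 instead of the honest one.
17^1 ≡ 17 (mod 1223)
17^2 = (17^1)^2 ≡ 17^2 = 289 ≡ 289 (mod 1223)
17^4 = (17^2)^2 ≡ 289^2 = 83521 ≡ 357 (mod 1223)
17^8 = (17^4)^2 ≡ 357^2 = 127449 ≡ 257 (mod 1223)
17^16 = (17^8)^2 ≡ 257^2 = 66049 ≡ 7 (mod 1223)
17^29 = 17^16 · 17^8 · 17^4 · 17^1 ≡ 7 · 257 · 357 · 17 ≡ 410 (mod 1223).
So M = 410. Node B computes K = M^44 mod 1223.
410^1 ≡ 410 (mod 1223)
410^2 = (410^1)^2 ≡ 410^2 = 168100 ≡ 549 (mod 1223)
410^4 = (410^2)^2 ≡ 549^2 = 301401 ≡ 543 (mod 1223)
410^8 = (410^4)^2 ≡ 543^2 = 294849 ≡ 106 (mod 1223)
410^16 = (410^8)^2 ≡ 106^2 = 11236 ≡ 229 (mod 1223)
410^32 = (410^16)^2 ≡ 229^2 = 52441 ≡ 1075 (mod 1223)
410^44 = 410^32 · 410^8 · 410^4 ≡ 1075 · 106 · 543 ≡ 834 (mod 1223).

834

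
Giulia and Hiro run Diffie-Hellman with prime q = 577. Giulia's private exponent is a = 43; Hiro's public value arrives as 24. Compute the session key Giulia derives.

Shared key K = 24^43 mod 577.
24^1 ≡ 24 (mod 577)
24^2 = (24^1)^2 ≡ 24^2 = 576 ≡ 576 (mod 577)
24^4 = (24^2)^2 ≡ 576^2 = 331776 ≡ 1 (mod 577)
24^8 = (24^4)^2 ≡ 1^2 = 1 ≡ 1 (mod 577)
24^16 = (24^8)^2 ≡ 1^2 = 1 ≡ 1 (mod 577)
24^32 = (24^16)^2 ≡ 1^2 = 1 ≡ 1 (mod 577)
24^43 = 24^32 · 24^8 · 24^2 · 24^1 ≡ 1 · 1 · 576 · 24 ≡ 553 (mod 577).

553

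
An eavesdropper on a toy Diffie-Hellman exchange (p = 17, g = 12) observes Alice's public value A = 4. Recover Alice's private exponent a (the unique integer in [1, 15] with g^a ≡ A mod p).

12

Try successive powers of 12 modulo 17:
12^1 ≡ 12
12^2 ≡ 8
12^3 ≡ 11
12^4 ≡ 13
12^5 ≡ 3
12^6 ≡ 2
12^7 ≡ 7
12^8 ≡ 16
12^9 ≡ 5
12^10 ≡ 9
12^11 ≡ 6
12^12 ≡ 4
Found: a = 12.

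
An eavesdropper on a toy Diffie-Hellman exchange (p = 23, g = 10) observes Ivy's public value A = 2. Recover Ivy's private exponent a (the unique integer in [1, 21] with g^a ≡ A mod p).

8

Try successive powers of 10 modulo 23:
10^1 ≡ 10
10^2 ≡ 8
10^3 ≡ 11
10^4 ≡ 18
10^5 ≡ 19
10^6 ≡ 6
10^7 ≡ 14
10^8 ≡ 2
Found: a = 8.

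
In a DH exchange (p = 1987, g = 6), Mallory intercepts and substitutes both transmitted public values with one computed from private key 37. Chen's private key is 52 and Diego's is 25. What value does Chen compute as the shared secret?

1946

Chen receives Mallory's public value M = 6^37 mod 1987 instead of the honest one.
6^1 ≡ 6 (mod 1987)
6^2 = (6^1)^2 ≡ 6^2 = 36 ≡ 36 (mod 1987)
6^4 = (6^2)^2 ≡ 36^2 = 1296 ≡ 1296 (mod 1987)
6^8 = (6^4)^2 ≡ 1296^2 = 1679616 ≡ 601 (mod 1987)
6^16 = (6^8)^2 ≡ 601^2 = 361201 ≡ 1554 (mod 1987)
6^32 = (6^16)^2 ≡ 1554^2 = 2414916 ≡ 711 (mod 1987)
6^37 = 6^32 · 6^4 · 6^1 ≡ 711 · 1296 · 6 ≡ 902 (mod 1987).
So M = 902. Chen computes K = M^52 mod 1987.
902^1 ≡ 902 (mod 1987)
902^2 = (902^1)^2 ≡ 902^2 = 813604 ≡ 921 (mod 1987)
902^4 = (902^2)^2 ≡ 921^2 = 848241 ≡ 1779 (mod 1987)
902^8 = (902^4)^2 ≡ 1779^2 = 3164841 ≡ 1537 (mod 1987)
902^16 = (902^8)^2 ≡ 1537^2 = 2362369 ≡ 1813 (mod 1987)
902^32 = (902^16)^2 ≡ 1813^2 = 3286969 ≡ 471 (mod 1987)
902^52 = 902^32 · 902^16 · 902^4 ≡ 471 · 1813 · 1779 ≡ 1946 (mod 1987).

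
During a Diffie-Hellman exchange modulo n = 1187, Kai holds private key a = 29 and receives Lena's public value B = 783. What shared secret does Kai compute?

Shared key K = 783^29 mod 1187.
783^1 ≡ 783 (mod 1187)
783^2 = (783^1)^2 ≡ 783^2 = 613089 ≡ 597 (mod 1187)
783^4 = (783^2)^2 ≡ 597^2 = 356409 ≡ 309 (mod 1187)
783^8 = (783^4)^2 ≡ 309^2 = 95481 ≡ 521 (mod 1187)
783^16 = (783^8)^2 ≡ 521^2 = 271441 ≡ 805 (mod 1187)
783^29 = 783^16 · 783^8 · 783^4 · 783^1 ≡ 805 · 521 · 309 · 783 ≡ 335 (mod 1187).

335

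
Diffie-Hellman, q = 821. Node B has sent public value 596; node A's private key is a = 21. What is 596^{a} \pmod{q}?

721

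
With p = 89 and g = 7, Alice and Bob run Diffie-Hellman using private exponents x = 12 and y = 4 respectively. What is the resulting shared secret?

2

Bob sends B = g^y mod p = 7^4 mod 89.
7^1 ≡ 7 (mod 89)
7^2 = (7^1)^2 ≡ 7^2 = 49 ≡ 49 (mod 89)
7^4 = (7^2)^2 ≡ 49^2 = 2401 ≡ 87 (mod 89)
So B = 87. Alice then computes K = B^x mod p = 87^12 mod 89.
87^1 ≡ 87 (mod 89)
87^2 = (87^1)^2 ≡ 87^2 = 7569 ≡ 4 (mod 89)
87^4 = (87^2)^2 ≡ 4^2 = 16 ≡ 16 (mod 89)
87^8 = (87^4)^2 ≡ 16^2 = 256 ≡ 78 (mod 89)
87^12 = 87^8 · 87^4 ≡ 78 · 16 ≡ 2 (mod 89).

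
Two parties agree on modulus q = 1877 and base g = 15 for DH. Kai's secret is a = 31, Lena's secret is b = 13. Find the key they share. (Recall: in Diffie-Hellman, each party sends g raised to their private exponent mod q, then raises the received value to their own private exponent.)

748

Kai sends A = g^a mod q = 15^31 mod 1877.
15^1 ≡ 15 (mod 1877)
15^2 = (15^1)^2 ≡ 15^2 = 225 ≡ 225 (mod 1877)
15^4 = (15^2)^2 ≡ 225^2 = 50625 ≡ 1823 (mod 1877)
15^8 = (15^4)^2 ≡ 1823^2 = 3323329 ≡ 1039 (mod 1877)
15^16 = (15^8)^2 ≡ 1039^2 = 1079521 ≡ 246 (mod 1877)
15^31 = 15^16 · 15^8 · 15^4 · 15^2 · 15^1 ≡ 246 · 1039 · 1823 · 225 · 15 ≡ 1782 (mod 1877).
So A = 1782. Lena then computes K = A^b mod q = 1782^13 mod 1877.
1782^1 ≡ 1782 (mod 1877)
1782^2 = (1782^1)^2 ≡ 1782^2 = 3175524 ≡ 1517 (mod 1877)
1782^4 = (1782^2)^2 ≡ 1517^2 = 2301289 ≡ 87 (mod 1877)
1782^8 = (1782^4)^2 ≡ 87^2 = 7569 ≡ 61 (mod 1877)
1782^13 = 1782^8 · 1782^4 · 1782^1 ≡ 61 · 87 · 1782 ≡ 748 (mod 1877).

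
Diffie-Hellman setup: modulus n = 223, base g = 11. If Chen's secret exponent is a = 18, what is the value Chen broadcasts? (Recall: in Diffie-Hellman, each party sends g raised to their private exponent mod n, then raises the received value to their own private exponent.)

128

Public value = 11^18 mod 223.
11^1 ≡ 11 (mod 223)
11^2 = (11^1)^2 ≡ 11^2 = 121 ≡ 121 (mod 223)
11^4 = (11^2)^2 ≡ 121^2 = 14641 ≡ 146 (mod 223)
11^8 = (11^4)^2 ≡ 146^2 = 21316 ≡ 131 (mod 223)
11^16 = (11^8)^2 ≡ 131^2 = 17161 ≡ 213 (mod 223)
11^18 = 11^16 · 11^2 ≡ 213 · 121 ≡ 128 (mod 223).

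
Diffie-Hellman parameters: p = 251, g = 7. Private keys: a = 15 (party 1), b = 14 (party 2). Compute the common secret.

Party 2 sends B = g^b mod p = 7^14 mod 251.
7^1 ≡ 7 (mod 251)
7^2 = (7^1)^2 ≡ 7^2 = 49 ≡ 49 (mod 251)
7^4 = (7^2)^2 ≡ 49^2 = 2401 ≡ 142 (mod 251)
7^8 = (7^4)^2 ≡ 142^2 = 20164 ≡ 84 (mod 251)
7^14 = 7^8 · 7^4 · 7^2 ≡ 84 · 142 · 49 ≡ 144 (mod 251).
So B = 144. Party 1 then computes K = B^a mod p = 144^15 mod 251.
144^1 ≡ 144 (mod 251)
144^2 = (144^1)^2 ≡ 144^2 = 20736 ≡ 154 (mod 251)
144^4 = (144^2)^2 ≡ 154^2 = 23716 ≡ 122 (mod 251)
144^8 = (144^4)^2 ≡ 122^2 = 14884 ≡ 75 (mod 251)
144^15 = 144^8 · 144^4 · 144^2 · 144^1 ≡ 75 · 122 · 154 · 144 ≡ 243 (mod 251).

243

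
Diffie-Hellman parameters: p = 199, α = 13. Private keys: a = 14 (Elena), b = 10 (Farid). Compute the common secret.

72

Elena sends A = α^a mod p = 13^14 mod 199.
13^1 ≡ 13 (mod 199)
13^2 = (13^1)^2 ≡ 13^2 = 169 ≡ 169 (mod 199)
13^4 = (13^2)^2 ≡ 169^2 = 28561 ≡ 104 (mod 199)
13^8 = (13^4)^2 ≡ 104^2 = 10816 ≡ 70 (mod 199)
13^14 = 13^8 · 13^4 · 13^2 ≡ 70 · 104 · 169 ≡ 102 (mod 199).
So A = 102. Farid then computes K = A^b mod p = 102^10 mod 199.
102^1 ≡ 102 (mod 199)
102^2 = (102^1)^2 ≡ 102^2 = 10404 ≡ 56 (mod 199)
102^4 = (102^2)^2 ≡ 56^2 = 3136 ≡ 151 (mod 199)
102^8 = (102^4)^2 ≡ 151^2 = 22801 ≡ 115 (mod 199)
102^10 = 102^8 · 102^2 ≡ 115 · 56 ≡ 72 (mod 199).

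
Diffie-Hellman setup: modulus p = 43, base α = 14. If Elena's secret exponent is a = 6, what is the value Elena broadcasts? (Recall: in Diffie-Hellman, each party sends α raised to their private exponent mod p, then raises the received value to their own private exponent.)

Public value = 14^6 mod 43.
14^1 ≡ 14 (mod 43)
14^2 = (14^1)^2 ≡ 14^2 = 196 ≡ 24 (mod 43)
14^4 = (14^2)^2 ≡ 24^2 = 576 ≡ 17 (mod 43)
14^6 = 14^4 · 14^2 ≡ 17 · 24 ≡ 21 (mod 43).

21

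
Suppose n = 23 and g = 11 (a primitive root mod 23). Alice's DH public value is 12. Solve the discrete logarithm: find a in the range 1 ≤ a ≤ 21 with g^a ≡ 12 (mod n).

12

Try successive powers of 11 modulo 23:
11^1 ≡ 11
11^2 ≡ 6
11^3 ≡ 20
11^4 ≡ 13
11^5 ≡ 5
11^6 ≡ 9
11^7 ≡ 7
11^8 ≡ 8
11^9 ≡ 19
11^10 ≡ 2
11^11 ≡ 22
11^12 ≡ 12
Found: a = 12.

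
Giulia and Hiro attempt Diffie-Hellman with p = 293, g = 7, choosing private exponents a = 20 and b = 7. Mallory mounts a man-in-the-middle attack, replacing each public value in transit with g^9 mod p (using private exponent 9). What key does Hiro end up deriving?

Hiro receives Mallory's public value M = 7^9 mod 293 instead of the honest one.
7^1 ≡ 7 (mod 293)
7^2 = (7^1)^2 ≡ 7^2 = 49 ≡ 49 (mod 293)
7^4 = (7^2)^2 ≡ 49^2 = 2401 ≡ 57 (mod 293)
7^8 = (7^4)^2 ≡ 57^2 = 3249 ≡ 26 (mod 293)
7^9 = 7^8 · 7^1 ≡ 26 · 7 ≡ 182 (mod 293).
So M = 182. Hiro computes K = M^7 mod 293.
182^1 ≡ 182 (mod 293)
182^2 = (182^1)^2 ≡ 182^2 = 33124 ≡ 15 (mod 293)
182^4 = (182^2)^2 ≡ 15^2 = 225 ≡ 225 (mod 293)
182^7 = 182^4 · 182^2 · 182^1 ≡ 225 · 15 · 182 ≡ 122 (mod 293).

122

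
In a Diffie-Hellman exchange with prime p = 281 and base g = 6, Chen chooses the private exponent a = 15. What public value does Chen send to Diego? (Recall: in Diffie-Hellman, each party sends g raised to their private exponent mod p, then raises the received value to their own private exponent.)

Public value = 6^15 (mod 281).
6^1 ≡ 6 (mod 281)
6^2 = (6^1)^2 ≡ 6^2 = 36 ≡ 36 (mod 281)
6^4 = (6^2)^2 ≡ 36^2 = 1296 ≡ 172 (mod 281)
6^8 = (6^4)^2 ≡ 172^2 = 29584 ≡ 79 (mod 281)
6^15 = 6^8 · 6^4 · 6^2 · 6^1 ≡ 79 · 172 · 36 · 6 ≡ 244 (mod 281).

244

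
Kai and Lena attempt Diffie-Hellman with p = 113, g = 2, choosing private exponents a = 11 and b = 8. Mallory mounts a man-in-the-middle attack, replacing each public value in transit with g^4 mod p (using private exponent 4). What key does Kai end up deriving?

Kai receives Mallory's public value M = 2^4 mod 113 instead of the honest one.
2^1 ≡ 2 (mod 113)
2^2 = (2^1)^2 ≡ 2^2 = 4 ≡ 4 (mod 113)
2^4 = (2^2)^2 ≡ 4^2 = 16 ≡ 16 (mod 113)
So M = 16. Kai computes K = M^11 mod 113.
16^1 ≡ 16 (mod 113)
16^2 = (16^1)^2 ≡ 16^2 = 256 ≡ 30 (mod 113)
16^4 = (16^2)^2 ≡ 30^2 = 900 ≡ 109 (mod 113)
16^8 = (16^4)^2 ≡ 109^2 = 11881 ≡ 16 (mod 113)
16^11 = 16^8 · 16^2 · 16^1 ≡ 16 · 30 · 16 ≡ 109 (mod 113).

109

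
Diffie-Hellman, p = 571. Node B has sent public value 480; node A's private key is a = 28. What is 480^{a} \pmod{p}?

Shared key K = 480^28 mod 571.
480^1 ≡ 480 (mod 571)
480^2 = (480^1)^2 ≡ 480^2 = 230400 ≡ 287 (mod 571)
480^4 = (480^2)^2 ≡ 287^2 = 82369 ≡ 145 (mod 571)
480^8 = (480^4)^2 ≡ 145^2 = 21025 ≡ 469 (mod 571)
480^16 = (480^8)^2 ≡ 469^2 = 219961 ≡ 126 (mod 571)
480^28 = 480^16 · 480^8 · 480^4 ≡ 126 · 469 · 145 ≡ 204 (mod 571).

204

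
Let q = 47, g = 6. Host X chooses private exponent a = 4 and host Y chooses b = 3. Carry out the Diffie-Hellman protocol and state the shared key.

37

Host Y sends B = g^b mod q = 6^3 mod 47.
6^1 ≡ 6 (mod 47)
6^2 = (6^1)^2 ≡ 6^2 = 36 ≡ 36 (mod 47)
6^3 = 6^2 · 6^1 ≡ 36 · 6 ≡ 28 (mod 47).
So B = 28. Host X then computes K = B^a mod q = 28^4 mod 47.
28^1 ≡ 28 (mod 47)
28^2 = (28^1)^2 ≡ 28^2 = 784 ≡ 32 (mod 47)
28^4 = (28^2)^2 ≡ 32^2 = 1024 ≡ 37 (mod 47)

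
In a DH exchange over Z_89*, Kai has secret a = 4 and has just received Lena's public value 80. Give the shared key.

64

Shared key K = 80^4 mod 89.
80^1 ≡ 80 (mod 89)
80^2 = (80^1)^2 ≡ 80^2 = 6400 ≡ 81 (mod 89)
80^4 = (80^2)^2 ≡ 81^2 = 6561 ≡ 64 (mod 89)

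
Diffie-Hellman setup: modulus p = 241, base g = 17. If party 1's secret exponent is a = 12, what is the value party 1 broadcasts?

6

Public value = 17^12 mod 241.
17^1 ≡ 17 (mod 241)
17^2 = (17^1)^2 ≡ 17^2 = 289 ≡ 48 (mod 241)
17^4 = (17^2)^2 ≡ 48^2 = 2304 ≡ 135 (mod 241)
17^8 = (17^4)^2 ≡ 135^2 = 18225 ≡ 150 (mod 241)
17^12 = 17^8 · 17^4 ≡ 150 · 135 ≡ 6 (mod 241).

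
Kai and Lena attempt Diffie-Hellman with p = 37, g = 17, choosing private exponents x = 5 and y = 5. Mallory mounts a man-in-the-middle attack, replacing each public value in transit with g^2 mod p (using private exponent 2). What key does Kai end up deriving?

Kai receives Mallory's public value M = 17^2 mod 37 instead of the honest one.
17^1 ≡ 17 (mod 37)
17^2 = (17^1)^2 ≡ 17^2 = 289 ≡ 30 (mod 37)
So M = 30. Kai computes K = M^5 mod 37.
30^1 ≡ 30 (mod 37)
30^2 = (30^1)^2 ≡ 30^2 = 900 ≡ 12 (mod 37)
30^4 = (30^2)^2 ≡ 12^2 = 144 ≡ 33 (mod 37)
30^5 = 30^4 · 30^1 ≡ 33 · 30 ≡ 28 (mod 37).

28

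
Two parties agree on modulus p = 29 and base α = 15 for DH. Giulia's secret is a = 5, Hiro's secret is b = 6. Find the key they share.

22

Giulia sends A = α^a mod p = 15^5 mod 29.
15^1 ≡ 15 (mod 29)
15^2 = (15^1)^2 ≡ 15^2 = 225 ≡ 22 (mod 29)
15^4 = (15^2)^2 ≡ 22^2 = 484 ≡ 20 (mod 29)
15^5 = 15^4 · 15^1 ≡ 20 · 15 ≡ 10 (mod 29).
So A = 10. Hiro then computes K = A^b mod p = 10^6 mod 29.
10^1 ≡ 10 (mod 29)
10^2 = (10^1)^2 ≡ 10^2 = 100 ≡ 13 (mod 29)
10^4 = (10^2)^2 ≡ 13^2 = 169 ≡ 24 (mod 29)
10^6 = 10^4 · 10^2 ≡ 24 · 13 ≡ 22 (mod 29).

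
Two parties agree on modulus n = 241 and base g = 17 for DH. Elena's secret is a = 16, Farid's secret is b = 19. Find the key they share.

Farid sends B = g^b mod n = 17^19 mod 241.
17^1 ≡ 17 (mod 241)
17^2 = (17^1)^2 ≡ 17^2 = 289 ≡ 48 (mod 241)
17^4 = (17^2)^2 ≡ 48^2 = 2304 ≡ 135 (mod 241)
17^8 = (17^4)^2 ≡ 135^2 = 18225 ≡ 150 (mod 241)
17^16 = (17^8)^2 ≡ 150^2 = 22500 ≡ 87 (mod 241)
17^19 = 17^16 · 17^2 · 17^1 ≡ 87 · 48 · 17 ≡ 138 (mod 241).
So B = 138. Elena then computes K = B^a mod n = 138^16 mod 241.
138^1 ≡ 138 (mod 241)
138^2 = (138^1)^2 ≡ 138^2 = 19044 ≡ 5 (mod 241)
138^4 = (138^2)^2 ≡ 5^2 = 25 ≡ 25 (mod 241)
138^8 = (138^4)^2 ≡ 25^2 = 625 ≡ 143 (mod 241)
138^16 = (138^8)^2 ≡ 143^2 = 20449 ≡ 205 (mod 241)

205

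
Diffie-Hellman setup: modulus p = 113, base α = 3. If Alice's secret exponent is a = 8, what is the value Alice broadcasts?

Public value = 3^8 (mod 113).
3^1 ≡ 3 (mod 113)
3^2 = (3^1)^2 ≡ 3^2 = 9 ≡ 9 (mod 113)
3^4 = (3^2)^2 ≡ 9^2 = 81 ≡ 81 (mod 113)
3^8 = (3^4)^2 ≡ 81^2 = 6561 ≡ 7 (mod 113)

7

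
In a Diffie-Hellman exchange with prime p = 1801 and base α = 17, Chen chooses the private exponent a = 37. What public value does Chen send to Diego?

544

Public value = 17^37 mod 1801.
17^1 ≡ 17 (mod 1801)
17^2 = (17^1)^2 ≡ 17^2 = 289 ≡ 289 (mod 1801)
17^4 = (17^2)^2 ≡ 289^2 = 83521 ≡ 675 (mod 1801)
17^8 = (17^4)^2 ≡ 675^2 = 455625 ≡ 1773 (mod 1801)
17^16 = (17^8)^2 ≡ 1773^2 = 3143529 ≡ 784 (mod 1801)
17^32 = (17^16)^2 ≡ 784^2 = 614656 ≡ 515 (mod 1801)
17^37 = 17^32 · 17^4 · 17^1 ≡ 515 · 675 · 17 ≡ 544 (mod 1801).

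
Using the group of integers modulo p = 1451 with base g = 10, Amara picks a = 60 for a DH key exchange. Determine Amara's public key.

Public value = 10^60 mod 1451.
10^1 ≡ 10 (mod 1451)
10^2 = (10^1)^2 ≡ 10^2 = 100 ≡ 100 (mod 1451)
10^4 = (10^2)^2 ≡ 100^2 = 10000 ≡ 1294 (mod 1451)
10^8 = (10^4)^2 ≡ 1294^2 = 1674436 ≡ 1433 (mod 1451)
10^16 = (10^8)^2 ≡ 1433^2 = 2053489 ≡ 324 (mod 1451)
10^32 = (10^16)^2 ≡ 324^2 = 104976 ≡ 504 (mod 1451)
10^60 = 10^32 · 10^16 · 10^8 · 10^4 ≡ 504 · 324 · 1433 · 1294 ≡ 1358 (mod 1451).

1358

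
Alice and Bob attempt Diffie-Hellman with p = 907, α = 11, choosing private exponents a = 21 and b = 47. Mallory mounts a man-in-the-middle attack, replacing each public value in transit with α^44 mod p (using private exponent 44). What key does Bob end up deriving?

Bob receives Mallory's public value M = 11^44 mod 907 instead of the honest one.
11^1 ≡ 11 (mod 907)
11^2 = (11^1)^2 ≡ 11^2 = 121 ≡ 121 (mod 907)
11^4 = (11^2)^2 ≡ 121^2 = 14641 ≡ 129 (mod 907)
11^8 = (11^4)^2 ≡ 129^2 = 16641 ≡ 315 (mod 907)
11^16 = (11^8)^2 ≡ 315^2 = 99225 ≡ 362 (mod 907)
11^32 = (11^16)^2 ≡ 362^2 = 131044 ≡ 436 (mod 907)
11^44 = 11^32 · 11^8 · 11^4 ≡ 436 · 315 · 129 ≡ 429 (mod 907).
So M = 429. Bob computes K = M^47 mod 907.
429^1 ≡ 429 (mod 907)
429^2 = (429^1)^2 ≡ 429^2 = 184041 ≡ 827 (mod 907)
429^4 = (429^2)^2 ≡ 827^2 = 683929 ≡ 51 (mod 907)
429^8 = (429^4)^2 ≡ 51^2 = 2601 ≡ 787 (mod 907)
429^16 = (429^8)^2 ≡ 787^2 = 619369 ≡ 795 (mod 907)
429^32 = (429^16)^2 ≡ 795^2 = 632025 ≡ 753 (mod 907)
429^47 = 429^32 · 429^8 · 429^4 · 429^2 · 429^1 ≡ 753 · 787 · 51 · 827 · 429 ≡ 203 (mod 907).

203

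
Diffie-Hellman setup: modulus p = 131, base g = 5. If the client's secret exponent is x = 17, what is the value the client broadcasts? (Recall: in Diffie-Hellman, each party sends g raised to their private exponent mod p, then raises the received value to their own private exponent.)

4

Public value = 5^17 (mod 131).
5^1 ≡ 5 (mod 131)
5^2 = (5^1)^2 ≡ 5^2 = 25 ≡ 25 (mod 131)
5^4 = (5^2)^2 ≡ 25^2 = 625 ≡ 101 (mod 131)
5^8 = (5^4)^2 ≡ 101^2 = 10201 ≡ 114 (mod 131)
5^16 = (5^8)^2 ≡ 114^2 = 12996 ≡ 27 (mod 131)
5^17 = 5^16 · 5^1 ≡ 27 · 5 ≡ 4 (mod 131).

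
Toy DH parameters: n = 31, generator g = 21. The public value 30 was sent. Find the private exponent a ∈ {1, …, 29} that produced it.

15

Try successive powers of 21 modulo 31:
21^1 ≡ 21
21^2 ≡ 7
21^3 ≡ 23
21^4 ≡ 18
21^5 ≡ 6
21^6 ≡ 2
21^7 ≡ 11
21^8 ≡ 14
21^9 ≡ 15
21^10 ≡ 5
21^11 ≡ 12
21^12 ≡ 4
21^13 ≡ 22
21^14 ≡ 28
21^15 ≡ 30
Found: a = 15.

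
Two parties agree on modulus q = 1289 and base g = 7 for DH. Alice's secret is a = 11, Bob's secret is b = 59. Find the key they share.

50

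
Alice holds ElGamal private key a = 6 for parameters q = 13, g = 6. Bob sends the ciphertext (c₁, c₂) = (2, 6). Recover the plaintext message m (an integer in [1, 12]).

7

Shared mask s = c₁^a mod q = 2^6 mod 13.
2^1 ≡ 2 (mod 13)
2^2 = (2^1)^2 ≡ 2^2 = 4 ≡ 4 (mod 13)
2^4 = (2^2)^2 ≡ 4^2 = 16 ≡ 3 (mod 13)
2^6 = 2^4 · 2^2 ≡ 3 · 4 ≡ 12 (mod 13).
So s = 12; s⁻¹ ≡ 12 (mod 13).
m = c₂ · s⁻¹ mod 13 = 6 · 12 mod 13 = 7.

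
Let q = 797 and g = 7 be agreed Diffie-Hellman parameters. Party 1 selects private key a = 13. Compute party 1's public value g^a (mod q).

Public value = 7^13 (mod 797).
7^1 ≡ 7 (mod 797)
7^2 = (7^1)^2 ≡ 7^2 = 49 ≡ 49 (mod 797)
7^4 = (7^2)^2 ≡ 49^2 = 2401 ≡ 10 (mod 797)
7^8 = (7^4)^2 ≡ 10^2 = 100 ≡ 100 (mod 797)
7^13 = 7^8 · 7^4 · 7^1 ≡ 100 · 10 · 7 ≡ 624 (mod 797).

624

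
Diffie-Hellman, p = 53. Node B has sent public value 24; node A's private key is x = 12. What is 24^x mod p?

42

Shared key K = 24^12 mod 53.
24^1 ≡ 24 (mod 53)
24^2 = (24^1)^2 ≡ 24^2 = 576 ≡ 46 (mod 53)
24^4 = (24^2)^2 ≡ 46^2 = 2116 ≡ 49 (mod 53)
24^8 = (24^4)^2 ≡ 49^2 = 2401 ≡ 16 (mod 53)
24^12 = 24^8 · 24^4 ≡ 16 · 49 ≡ 42 (mod 53).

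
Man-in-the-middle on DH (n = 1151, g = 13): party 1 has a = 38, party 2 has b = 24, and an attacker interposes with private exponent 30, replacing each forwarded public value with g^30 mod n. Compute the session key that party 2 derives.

550

Party 2 receives an attacker's public value M = 13^30 mod 1151 instead of the honest one.
13^1 ≡ 13 (mod 1151)
13^2 = (13^1)^2 ≡ 13^2 = 169 ≡ 169 (mod 1151)
13^4 = (13^2)^2 ≡ 169^2 = 28561 ≡ 937 (mod 1151)
13^8 = (13^4)^2 ≡ 937^2 = 877969 ≡ 907 (mod 1151)
13^16 = (13^8)^2 ≡ 907^2 = 822649 ≡ 835 (mod 1151)
13^30 = 13^16 · 13^8 · 13^4 · 13^2 ≡ 835 · 907 · 937 · 169 ≡ 550 (mod 1151).
So M = 550. Party 2 computes K = M^24 mod 1151.
550^1 ≡ 550 (mod 1151)
550^2 = (550^1)^2 ≡ 550^2 = 302500 ≡ 938 (mod 1151)
550^4 = (550^2)^2 ≡ 938^2 = 879844 ≡ 480 (mod 1151)
550^8 = (550^4)^2 ≡ 480^2 = 230400 ≡ 200 (mod 1151)
550^16 = (550^8)^2 ≡ 200^2 = 40000 ≡ 866 (mod 1151)
550^24 = 550^16 · 550^8 ≡ 866 · 200 ≡ 550 (mod 1151).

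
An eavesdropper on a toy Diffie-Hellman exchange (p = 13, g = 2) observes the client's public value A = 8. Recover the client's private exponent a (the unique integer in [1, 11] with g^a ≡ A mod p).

3

Try successive powers of 2 modulo 13:
2^1 ≡ 2
2^2 ≡ 4
2^3 ≡ 8
Found: a = 3.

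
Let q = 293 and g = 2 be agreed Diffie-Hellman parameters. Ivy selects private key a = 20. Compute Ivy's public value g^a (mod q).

Public value = 2^20 (mod 293).
2^1 ≡ 2 (mod 293)
2^2 = (2^1)^2 ≡ 2^2 = 4 ≡ 4 (mod 293)
2^4 = (2^2)^2 ≡ 4^2 = 16 ≡ 16 (mod 293)
2^8 = (2^4)^2 ≡ 16^2 = 256 ≡ 256 (mod 293)
2^16 = (2^8)^2 ≡ 256^2 = 65536 ≡ 197 (mod 293)
2^20 = 2^16 · 2^4 ≡ 197 · 16 ≡ 222 (mod 293).

222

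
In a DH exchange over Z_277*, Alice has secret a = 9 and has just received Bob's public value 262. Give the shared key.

32

Shared key K = 262^9 mod 277.
262^1 ≡ 262 (mod 277)
262^2 = (262^1)^2 ≡ 262^2 = 68644 ≡ 225 (mod 277)
262^4 = (262^2)^2 ≡ 225^2 = 50625 ≡ 211 (mod 277)
262^8 = (262^4)^2 ≡ 211^2 = 44521 ≡ 201 (mod 277)
262^9 = 262^8 · 262^1 ≡ 201 · 262 ≡ 32 (mod 277).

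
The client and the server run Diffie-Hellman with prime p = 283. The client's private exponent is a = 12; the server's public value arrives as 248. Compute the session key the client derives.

Shared key K = 248^12 mod 283.
248^1 ≡ 248 (mod 283)
248^2 = (248^1)^2 ≡ 248^2 = 61504 ≡ 93 (mod 283)
248^4 = (248^2)^2 ≡ 93^2 = 8649 ≡ 159 (mod 283)
248^8 = (248^4)^2 ≡ 159^2 = 25281 ≡ 94 (mod 283)
248^12 = 248^8 · 248^4 ≡ 94 · 159 ≡ 230 (mod 283).

230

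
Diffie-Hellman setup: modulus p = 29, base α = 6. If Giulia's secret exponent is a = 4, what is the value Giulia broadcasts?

Public value = 6^4 (mod 29).
6^1 ≡ 6 (mod 29)
6^2 = (6^1)^2 ≡ 6^2 = 36 ≡ 7 (mod 29)
6^4 = (6^2)^2 ≡ 7^2 = 49 ≡ 20 (mod 29)

20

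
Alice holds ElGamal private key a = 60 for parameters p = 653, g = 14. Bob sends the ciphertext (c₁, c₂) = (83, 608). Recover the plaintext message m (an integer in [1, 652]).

Shared mask s = c₁^a mod p = 83^60 mod 653.
83^1 ≡ 83 (mod 653)
83^2 = (83^1)^2 ≡ 83^2 = 6889 ≡ 359 (mod 653)
83^4 = (83^2)^2 ≡ 359^2 = 128881 ≡ 240 (mod 653)
83^8 = (83^4)^2 ≡ 240^2 = 57600 ≡ 136 (mod 653)
83^16 = (83^8)^2 ≡ 136^2 = 18496 ≡ 212 (mod 653)
83^32 = (83^16)^2 ≡ 212^2 = 44944 ≡ 540 (mod 653)
83^60 = 83^32 · 83^16 · 83^8 · 83^4 ≡ 540 · 212 · 136 · 240 ≡ 562 (mod 653).
So s = 562; s⁻¹ ≡ 531 (mod 653).
m = c₂ · s⁻¹ mod 653 = 608 · 531 mod 653 = 266.

266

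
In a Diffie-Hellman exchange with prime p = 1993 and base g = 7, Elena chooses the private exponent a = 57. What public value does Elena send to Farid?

951

Public value = 7^57 mod 1993.
7^1 ≡ 7 (mod 1993)
7^2 = (7^1)^2 ≡ 7^2 = 49 ≡ 49 (mod 1993)
7^4 = (7^2)^2 ≡ 49^2 = 2401 ≡ 408 (mod 1993)
7^8 = (7^4)^2 ≡ 408^2 = 166464 ≡ 1045 (mod 1993)
7^16 = (7^8)^2 ≡ 1045^2 = 1092025 ≡ 1854 (mod 1993)
7^32 = (7^16)^2 ≡ 1854^2 = 3437316 ≡ 1384 (mod 1993)
7^57 = 7^32 · 7^16 · 7^8 · 7^1 ≡ 1384 · 1854 · 1045 · 7 ≡ 951 (mod 1993).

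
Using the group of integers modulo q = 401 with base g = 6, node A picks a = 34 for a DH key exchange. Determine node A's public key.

263

Public value = 6^34 mod 401.
6^1 ≡ 6 (mod 401)
6^2 = (6^1)^2 ≡ 6^2 = 36 ≡ 36 (mod 401)
6^4 = (6^2)^2 ≡ 36^2 = 1296 ≡ 93 (mod 401)
6^8 = (6^4)^2 ≡ 93^2 = 8649 ≡ 228 (mod 401)
6^16 = (6^8)^2 ≡ 228^2 = 51984 ≡ 255 (mod 401)
6^32 = (6^16)^2 ≡ 255^2 = 65025 ≡ 63 (mod 401)
6^34 = 6^32 · 6^2 ≡ 63 · 36 ≡ 263 (mod 401).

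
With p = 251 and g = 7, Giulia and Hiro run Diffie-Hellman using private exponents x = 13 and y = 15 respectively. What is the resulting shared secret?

249

Hiro sends B = g^y mod p = 7^15 mod 251.
7^1 ≡ 7 (mod 251)
7^2 = (7^1)^2 ≡ 7^2 = 49 ≡ 49 (mod 251)
7^4 = (7^2)^2 ≡ 49^2 = 2401 ≡ 142 (mod 251)
7^8 = (7^4)^2 ≡ 142^2 = 20164 ≡ 84 (mod 251)
7^15 = 7^8 · 7^4 · 7^2 · 7^1 ≡ 84 · 142 · 49 · 7 ≡ 4 (mod 251).
So B = 4. Giulia then computes K = B^x mod p = 4^13 mod 251.
4^1 ≡ 4 (mod 251)
4^2 = (4^1)^2 ≡ 4^2 = 16 ≡ 16 (mod 251)
4^4 = (4^2)^2 ≡ 16^2 = 256 ≡ 5 (mod 251)
4^8 = (4^4)^2 ≡ 5^2 = 25 ≡ 25 (mod 251)
4^13 = 4^8 · 4^4 · 4^1 ≡ 25 · 5 · 4 ≡ 249 (mod 251).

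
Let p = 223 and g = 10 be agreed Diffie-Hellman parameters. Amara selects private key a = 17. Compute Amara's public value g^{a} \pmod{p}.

134

Public value = 10^{17} \pmod{223}.
10^1 ≡ 10 (mod 223)
10^2 = (10^1)^2 ≡ 10^2 = 100 ≡ 100 (mod 223)
10^4 = (10^2)^2 ≡ 100^2 = 10000 ≡ 188 (mod 223)
10^8 = (10^4)^2 ≡ 188^2 = 35344 ≡ 110 (mod 223)
10^16 = (10^8)^2 ≡ 110^2 = 12100 ≡ 58 (mod 223)
10^17 = 10^16 · 10^1 ≡ 58 · 10 ≡ 134 (mod 223).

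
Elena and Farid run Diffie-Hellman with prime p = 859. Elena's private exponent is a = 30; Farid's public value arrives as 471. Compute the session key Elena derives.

Shared key K = 471^30 mod 859.
471^1 ≡ 471 (mod 859)
471^2 = (471^1)^2 ≡ 471^2 = 221841 ≡ 219 (mod 859)
471^4 = (471^2)^2 ≡ 219^2 = 47961 ≡ 716 (mod 859)
471^8 = (471^4)^2 ≡ 716^2 = 512656 ≡ 692 (mod 859)
471^16 = (471^8)^2 ≡ 692^2 = 478864 ≡ 401 (mod 859)
471^30 = 471^16 · 471^8 · 471^4 · 471^2 ≡ 401 · 692 · 716 · 219 ≡ 848 (mod 859).

848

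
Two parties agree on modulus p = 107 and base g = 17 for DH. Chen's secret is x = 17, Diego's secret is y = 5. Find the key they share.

Diego sends B = g^y mod p = 17^5 mod 107.
17^1 ≡ 17 (mod 107)
17^2 = (17^1)^2 ≡ 17^2 = 289 ≡ 75 (mod 107)
17^4 = (17^2)^2 ≡ 75^2 = 5625 ≡ 61 (mod 107)
17^5 = 17^4 · 17^1 ≡ 61 · 17 ≡ 74 (mod 107).
So B = 74. Chen then computes K = B^x mod p = 74^17 mod 107.
74^1 ≡ 74 (mod 107)
74^2 = (74^1)^2 ≡ 74^2 = 5476 ≡ 19 (mod 107)
74^4 = (74^2)^2 ≡ 19^2 = 361 ≡ 40 (mod 107)
74^8 = (74^4)^2 ≡ 40^2 = 1600 ≡ 102 (mod 107)
74^16 = (74^8)^2 ≡ 102^2 = 10404 ≡ 25 (mod 107)
74^17 = 74^16 · 74^1 ≡ 25 · 74 ≡ 31 (mod 107).

31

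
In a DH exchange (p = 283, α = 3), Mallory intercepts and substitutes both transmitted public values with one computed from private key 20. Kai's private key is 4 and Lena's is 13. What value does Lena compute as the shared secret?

138

Lena receives Mallory's public value M = 3^20 mod 283 instead of the honest one.
3^1 ≡ 3 (mod 283)
3^2 = (3^1)^2 ≡ 3^2 = 9 ≡ 9 (mod 283)
3^4 = (3^2)^2 ≡ 9^2 = 81 ≡ 81 (mod 283)
3^8 = (3^4)^2 ≡ 81^2 = 6561 ≡ 52 (mod 283)
3^16 = (3^8)^2 ≡ 52^2 = 2704 ≡ 157 (mod 283)
3^20 = 3^16 · 3^4 ≡ 157 · 81 ≡ 265 (mod 283).
So M = 265. Lena computes K = M^13 mod 283.
265^1 ≡ 265 (mod 283)
265^2 = (265^1)^2 ≡ 265^2 = 70225 ≡ 41 (mod 283)
265^4 = (265^2)^2 ≡ 41^2 = 1681 ≡ 266 (mod 283)
265^8 = (265^4)^2 ≡ 266^2 = 70756 ≡ 6 (mod 283)
265^13 = 265^8 · 265^4 · 265^1 ≡ 6 · 266 · 265 ≡ 138 (mod 283).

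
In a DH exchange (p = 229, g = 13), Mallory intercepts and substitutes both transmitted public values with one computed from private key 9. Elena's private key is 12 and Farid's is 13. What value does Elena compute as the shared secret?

Elena receives Mallory's public value M = 13^9 mod 229 instead of the honest one.
13^1 ≡ 13 (mod 229)
13^2 = (13^1)^2 ≡ 13^2 = 169 ≡ 169 (mod 229)
13^4 = (13^2)^2 ≡ 169^2 = 28561 ≡ 165 (mod 229)
13^8 = (13^4)^2 ≡ 165^2 = 27225 ≡ 203 (mod 229)
13^9 = 13^8 · 13^1 ≡ 203 · 13 ≡ 120 (mod 229).
So M = 120. Elena computes K = M^12 mod 229.
120^1 ≡ 120 (mod 229)
120^2 = (120^1)^2 ≡ 120^2 = 14400 ≡ 202 (mod 229)
120^4 = (120^2)^2 ≡ 202^2 = 40804 ≡ 42 (mod 229)
120^8 = (120^4)^2 ≡ 42^2 = 1764 ≡ 161 (mod 229)
120^12 = 120^8 · 120^4 ≡ 161 · 42 ≡ 121 (mod 229).

121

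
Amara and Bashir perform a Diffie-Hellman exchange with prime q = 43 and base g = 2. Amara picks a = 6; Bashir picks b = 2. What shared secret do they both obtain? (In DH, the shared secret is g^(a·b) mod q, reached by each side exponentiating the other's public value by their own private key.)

11

Bashir sends B = g^b mod q = 2^2 mod 43.
2^1 ≡ 2 (mod 43)
2^2 = (2^1)^2 ≡ 2^2 = 4 ≡ 4 (mod 43)
So B = 4. Amara then computes K = B^a mod q = 4^6 mod 43.
4^1 ≡ 4 (mod 43)
4^2 = (4^1)^2 ≡ 4^2 = 16 ≡ 16 (mod 43)
4^4 = (4^2)^2 ≡ 16^2 = 256 ≡ 41 (mod 43)
4^6 = 4^4 · 4^2 ≡ 41 · 16 ≡ 11 (mod 43).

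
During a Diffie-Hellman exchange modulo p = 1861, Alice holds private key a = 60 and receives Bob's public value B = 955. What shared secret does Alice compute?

670

Shared key K = 955^60 mod 1861.
955^1 ≡ 955 (mod 1861)
955^2 = (955^1)^2 ≡ 955^2 = 912025 ≡ 135 (mod 1861)
955^4 = (955^2)^2 ≡ 135^2 = 18225 ≡ 1476 (mod 1861)
955^8 = (955^4)^2 ≡ 1476^2 = 2178576 ≡ 1206 (mod 1861)
955^16 = (955^8)^2 ≡ 1206^2 = 1454436 ≡ 995 (mod 1861)
955^32 = (955^16)^2 ≡ 995^2 = 990025 ≡ 1834 (mod 1861)
955^60 = 955^32 · 955^16 · 955^8 · 955^4 ≡ 1834 · 995 · 1206 · 1476 ≡ 670 (mod 1861).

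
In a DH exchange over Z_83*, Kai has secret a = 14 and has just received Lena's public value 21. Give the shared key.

25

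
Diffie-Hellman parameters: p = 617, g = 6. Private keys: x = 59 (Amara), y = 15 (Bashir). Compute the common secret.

565

Amara sends A = g^x mod p = 6^59 mod 617.
6^1 ≡ 6 (mod 617)
6^2 = (6^1)^2 ≡ 6^2 = 36 ≡ 36 (mod 617)
6^4 = (6^2)^2 ≡ 36^2 = 1296 ≡ 62 (mod 617)
6^8 = (6^4)^2 ≡ 62^2 = 3844 ≡ 142 (mod 617)
6^16 = (6^8)^2 ≡ 142^2 = 20164 ≡ 420 (mod 617)
6^32 = (6^16)^2 ≡ 420^2 = 176400 ≡ 555 (mod 617)
6^59 = 6^32 · 6^16 · 6^8 · 6^2 · 6^1 ≡ 555 · 420 · 142 · 36 · 6 ≡ 216 (mod 617).
So A = 216. Bashir then computes K = A^y mod p = 216^15 mod 617.
216^1 ≡ 216 (mod 617)
216^2 = (216^1)^2 ≡ 216^2 = 46656 ≡ 381 (mod 617)
216^4 = (216^2)^2 ≡ 381^2 = 145161 ≡ 166 (mod 617)
216^8 = (216^4)^2 ≡ 166^2 = 27556 ≡ 408 (mod 617)
216^15 = 216^8 · 216^4 · 216^2 · 216^1 ≡ 408 · 166 · 381 · 216 ≡ 565 (mod 617).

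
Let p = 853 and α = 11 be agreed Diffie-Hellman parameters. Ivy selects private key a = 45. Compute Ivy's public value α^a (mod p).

736

Public value = 11^45 (mod 853).
11^1 ≡ 11 (mod 853)
11^2 = (11^1)^2 ≡ 11^2 = 121 ≡ 121 (mod 853)
11^4 = (11^2)^2 ≡ 121^2 = 14641 ≡ 140 (mod 853)
11^8 = (11^4)^2 ≡ 140^2 = 19600 ≡ 834 (mod 853)
11^16 = (11^8)^2 ≡ 834^2 = 695556 ≡ 361 (mod 853)
11^32 = (11^16)^2 ≡ 361^2 = 130321 ≡ 665 (mod 853)
11^45 = 11^32 · 11^8 · 11^4 · 11^1 ≡ 665 · 834 · 140 · 11 ≡ 736 (mod 853).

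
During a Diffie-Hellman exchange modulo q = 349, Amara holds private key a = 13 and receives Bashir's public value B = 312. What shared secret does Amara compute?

Shared key K = 312^13 mod 349.
312^1 ≡ 312 (mod 349)
312^2 = (312^1)^2 ≡ 312^2 = 97344 ≡ 322 (mod 349)
312^4 = (312^2)^2 ≡ 322^2 = 103684 ≡ 31 (mod 349)
312^8 = (312^4)^2 ≡ 31^2 = 961 ≡ 263 (mod 349)
312^13 = 312^8 · 312^4 · 312^1 ≡ 263 · 31 · 312 ≡ 224 (mod 349).

224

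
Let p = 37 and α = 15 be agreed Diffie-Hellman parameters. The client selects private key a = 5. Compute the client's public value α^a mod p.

24

Public value = 15^5 mod 37.
15^1 ≡ 15 (mod 37)
15^2 = (15^1)^2 ≡ 15^2 = 225 ≡ 3 (mod 37)
15^4 = (15^2)^2 ≡ 3^2 = 9 ≡ 9 (mod 37)
15^5 = 15^4 · 15^1 ≡ 9 · 15 ≡ 24 (mod 37).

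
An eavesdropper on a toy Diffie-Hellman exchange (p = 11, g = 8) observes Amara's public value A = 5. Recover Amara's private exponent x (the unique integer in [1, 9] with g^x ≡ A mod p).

8

Try successive powers of 8 modulo 11:
8^1 ≡ 8
8^2 ≡ 9
8^3 ≡ 6
8^4 ≡ 4
8^5 ≡ 10
8^6 ≡ 3
8^7 ≡ 2
8^8 ≡ 5
Found: x = 8.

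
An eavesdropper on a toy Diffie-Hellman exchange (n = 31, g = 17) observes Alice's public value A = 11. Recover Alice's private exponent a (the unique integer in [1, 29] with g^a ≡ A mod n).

29

Try successive powers of 17 modulo 31:
17^1 ≡ 17
17^2 ≡ 10
17^3 ≡ 15
17^4 ≡ 7
17^5 ≡ 26
17^6 ≡ 8
17^7 ≡ 12
17^8 ≡ 18
17^9 ≡ 27
17^10 ≡ 25
17^11 ≡ 22
17^12 ≡ 2
17^13 ≡ 3
17^14 ≡ 20
17^15 ≡ 30
17^16 ≡ 14
17^17 ≡ 21
17^18 ≡ 16
17^19 ≡ 24
17^20 ≡ 5
17^21 ≡ 23
17^22 ≡ 19
17^23 ≡ 13
17^24 ≡ 4
17^25 ≡ 6
17^26 ≡ 9
17^27 ≡ 29
17^28 ≡ 28
17^29 ≡ 11
Found: a = 29.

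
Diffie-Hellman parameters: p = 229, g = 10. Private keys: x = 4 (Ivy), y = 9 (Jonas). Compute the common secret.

Ivy sends A = g^x mod p = 10^4 mod 229.
10^1 ≡ 10 (mod 229)
10^2 = (10^1)^2 ≡ 10^2 = 100 ≡ 100 (mod 229)
10^4 = (10^2)^2 ≡ 100^2 = 10000 ≡ 153 (mod 229)
So A = 153. Jonas then computes K = A^y mod p = 153^9 mod 229.
153^1 ≡ 153 (mod 229)
153^2 = (153^1)^2 ≡ 153^2 = 23409 ≡ 51 (mod 229)
153^4 = (153^2)^2 ≡ 51^2 = 2601 ≡ 82 (mod 229)
153^8 = (153^4)^2 ≡ 82^2 = 6724 ≡ 83 (mod 229)
153^9 = 153^8 · 153^1 ≡ 83 · 153 ≡ 104 (mod 229).

104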